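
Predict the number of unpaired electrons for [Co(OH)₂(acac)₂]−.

0

Each hydroxide is −1; each acetylacetonate is −1; balancing the −1 overall charge requires Co(III).
Cobalt is a group-9 element; Co(III) is therefore d⁶.
Counting donor atoms: 2×hydroxide (monodentate) → 2 donors; 2×acetylacetonate (bidentate) → 4 donors. Coordination number = 6.
The spin state decides the count: Co(III) has an exceptionally large octahedral splitting and is low-spin with essentially every ligand except fluoride.
An octahedral low-spin d⁶ ion is t₂g⁶e_g⁰, giving 0 unpaired electrons.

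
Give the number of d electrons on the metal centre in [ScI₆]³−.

d⁰

Each iodide is −1; balancing the −3 overall charge requires Sc(III).
Group 3 minus oxidation state 3 gives a d⁰ configuration.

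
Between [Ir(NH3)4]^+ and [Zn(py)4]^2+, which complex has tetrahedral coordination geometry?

For [Ir(NH3)4]^+: Ammonia is neutral; balancing the +1 overall charge requires Ir(I). Iridium is a group-9 element; Ir(I) is therefore d⁸. A 5d d⁸ ion has a large crystal-field splitting; square planar leaves the high-energy d_{x²−y²} orbital empty and maximises CFSE. → square planar.
For [Zn(py)4]^2+: Pyridine is neutral; balancing the +2 overall charge requires Zn(II). Zn sits in group 12, so the d-electron count is 12 − 2 = 10. A d¹⁰ ion has no crystal-field stabilisation preference between square planar and tetrahedral, so four ligands adopt the sterically favoured tetrahedral geometry. → tetrahedral.

[Zn(py)4]^2+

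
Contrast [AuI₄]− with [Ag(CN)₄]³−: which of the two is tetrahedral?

For [AuI₄]−: Each iodide is −1; balancing the −1 overall charge requires Au(III). Gold is a group-11 element; Au(III) is therefore d⁸. A 5d d⁸ ion has a large crystal-field splitting; square planar leaves the high-energy d_{x²−y²} orbital empty and maximises CFSE. → square planar.
For [Ag(CN)₄]³−: Summing ligand charges against the −3 overall charge gives an oxidation state of +1 for silver. Ag sits in group 11, so the d-electron count is 11 − 1 = 10. A d¹⁰ ion has no crystal-field stabilisation preference between square planar and tetrahedral, so four ligands adopt the sterically favoured tetrahedral geometry. → tetrahedral.

[Ag(CN)₄]³−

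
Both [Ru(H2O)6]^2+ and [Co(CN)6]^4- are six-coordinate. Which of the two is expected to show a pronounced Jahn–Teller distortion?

[Ru(H2O)6]^2+: Summing ligand charges against the +2 overall charge gives an oxidation state of +2 for ruthenium. Ru sits in group 8, so the d-electron count is 8 − 2 = 6. A 4d ion has a large Δₒ and is invariably low-spin. The d⁶ configuration leaves the e_g set evenly filled (or empty) — no strong Jahn–Teller driving force.
[Co(CN)6]^4-: Summing ligand charges against the −4 overall charge gives an oxidation state of +2 for cobalt. Co sits in group 9, so the d-electron count is 9 − 2 = 7. Cyanide is a strong-field ligand (high in the spectrochemical series) for a first-row metal, so the complex is low-spin. The t₂g⁶e_g¹ (low-spin) configuration has an unevenly filled e_g set; the Jahn–Teller theorem predicts a tetragonal distortion (typically axial elongation) to lift the degeneracy.

[Co(CN)6]^4-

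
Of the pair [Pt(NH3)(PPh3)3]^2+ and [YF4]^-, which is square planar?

[Pt(NH3)(PPh3)3]^2+

For [Pt(NH3)(PPh3)3]^2+: Ammonia is neutral; triphenylphosphine is neutral; balancing the +2 overall charge requires Pt(II). Pt sits in group 10, so the d-electron count is 10 − 2 = 8. A 5d d⁸ ion has a large crystal-field splitting; square planar leaves the high-energy d_{x²−y²} orbital empty and maximises CFSE. → square planar.
For [YF4]^-: Summing ligand charges against the −1 overall charge gives an oxidation state of +3 for yttrium. Y sits in group 3, so the d-electron count is 3 − 3 = 0. A d⁰ ion has no crystal-field stabilisation preference between square planar and tetrahedral, so four ligands adopt the sterically favoured tetrahedral geometry. → tetrahedral.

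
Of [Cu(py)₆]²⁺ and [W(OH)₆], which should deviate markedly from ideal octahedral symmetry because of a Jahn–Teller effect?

[Cu(py)₆]²⁺

[Cu(py)₆]²⁺: Summing ligand charges against the +2 overall charge gives an oxidation state of +2 for copper. Group 11 minus oxidation state 2 gives a d⁹ configuration. The t₂g⁶e_g³ configuration has an unevenly filled e_g set; the Jahn–Teller theorem predicts a tetragonal distortion (typically axial elongation) to lift the degeneracy.
[W(OH)₆]: Each hydroxide is −1; balancing the 0 overall charge requires W(VI). Group 6 minus oxidation state 6 gives a d⁰ configuration. The d⁰ configuration leaves the e_g set evenly filled (or empty) — no strong Jahn–Teller driving force.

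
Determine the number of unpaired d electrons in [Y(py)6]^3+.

Ligand charges: pyridine is neutral. With an overall charge of +3 the yttrium centre must be in the +3 oxidation state.
Yttrium is a group-3 element; Y(III) is therefore d⁰.
In an octahedral field the d⁰ configuration is t₂g⁰e_g⁰, giving 0 unpaired electrons.

0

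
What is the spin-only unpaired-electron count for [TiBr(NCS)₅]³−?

1 unpaired electron

Ligand charges: each bromide is −1; each isothiocyanate is −1. With an overall charge of −3 the titanium centre must be in the +3 oxidation state.
Group 4 minus oxidation state 3 gives a d¹ configuration.
In an octahedral field the d¹ configuration is t₂g¹e_g⁰ (only one arrangement possible), giving 1 unpaired electron.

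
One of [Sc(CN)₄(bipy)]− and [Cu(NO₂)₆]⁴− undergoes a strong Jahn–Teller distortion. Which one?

[Sc(CN)₄(bipy)]−: Ligand charges: each cyanide is −1; 2,2′-bipyridine is neutral. With an overall charge of −1 the scandium centre must be in the +3 oxidation state. Scandium is a group-3 element; Sc(III) is therefore d⁰. The d⁰ configuration leaves the e_g set evenly filled (or empty) — no strong Jahn–Teller driving force.
[Cu(NO₂)₆]⁴−: Summing ligand charges against the −4 overall charge gives an oxidation state of +2 for copper. Group 11 minus oxidation state 2 gives a d⁹ configuration. The t₂g⁶e_g³ configuration has an unevenly filled e_g set; the Jahn–Teller theorem predicts a tetragonal distortion (typically axial elongation) to lift the degeneracy.

[Cu(NO₂)₆]⁴−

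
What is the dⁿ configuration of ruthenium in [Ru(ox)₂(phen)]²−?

Ligand charges: each oxalate is −2; 1,10-phenanthroline is neutral. With an overall charge of −2 the ruthenium centre must be in the +2 oxidation state.
Group 8 minus oxidation state 2 gives a d⁶ configuration.

d6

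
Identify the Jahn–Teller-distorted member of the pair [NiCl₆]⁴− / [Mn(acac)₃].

[Mn(acac)₃]

[NiCl₆]⁴−: Ligand charges: each chloride is −1. With an overall charge of −4 the nickel centre must be in the +2 oxidation state. Group 10 minus oxidation state 2 gives a d⁸ configuration. The d⁸ configuration leaves the e_g set evenly filled (or empty) — no strong Jahn–Teller driving force.
[Mn(acac)₃]: Each acetylacetonate is −1; balancing the 0 overall charge requires Mn(III). Mn sits in group 7, so the d-electron count is 7 − 3 = 4. Acetylacetonate is a weak-field ligand for a first-row metal, so the complex is high-spin. The t₂g³e_g¹ (high-spin) configuration has an unevenly filled e_g set; the Jahn–Teller theorem predicts a tetragonal distortion (typically axial elongation) to lift the degeneracy.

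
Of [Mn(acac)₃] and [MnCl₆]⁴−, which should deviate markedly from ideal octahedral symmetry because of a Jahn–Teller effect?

[Mn(acac)₃]

[Mn(acac)₃]: Summing ligand charges against the 0 overall charge gives an oxidation state of +3 for manganese. Manganese is a group-7 element; Mn(III) is therefore d⁴. Acetylacetonate is a weak-field ligand for a first-row metal, so the complex is high-spin. The t₂g³e_g¹ (high-spin) configuration has an unevenly filled e_g set; the Jahn–Teller theorem predicts a tetragonal distortion (typically axial elongation) to lift the degeneracy.
[MnCl₆]⁴−: Each chloride is −1; balancing the −4 overall charge requires Mn(II). Mn sits in group 7, so the d-electron count is 7 − 2 = 5. Chloride is a weak-field ligand for a first-row metal, so the complex is high-spin. The d⁵ configuration leaves the e_g set evenly filled (or empty) — no strong Jahn–Teller driving force.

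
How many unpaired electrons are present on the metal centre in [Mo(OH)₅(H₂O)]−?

Each hydroxide is −1; water is neutral; balancing the −1 overall charge requires Mo(IV).
Group 6 minus oxidation state 4 gives a d² configuration.
In an octahedral field the d² configuration is t₂g²e_g⁰ (only one arrangement possible), giving 2 unpaired electrons.

2 unpaired electrons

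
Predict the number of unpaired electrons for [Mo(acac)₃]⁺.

Summing ligand charges against the +1 overall charge gives an oxidation state of +4 for molybdenum.
Group 6 minus oxidation state 4 gives a d² configuration.
Counting donor atoms: 3×acetylacetonate (bidentate) → 6 donors. Coordination number = 6.
In an octahedral field the d² configuration is t₂g²e_g⁰ (only one arrangement possible), giving 2 unpaired electrons.

2 unpaired electrons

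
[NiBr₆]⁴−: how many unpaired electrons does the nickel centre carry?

Ligand charges: each bromide is −1. With an overall charge of −4 the nickel centre must be in the +2 oxidation state.
Ni sits in group 10, so the d-electron count is 10 − 2 = 8.
In an octahedral field the d⁸ configuration is t₂g⁶e_g² (only one arrangement possible), giving 2 unpaired electrons.

2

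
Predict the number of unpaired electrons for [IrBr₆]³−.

0 unpaired electrons

Summing ligand charges against the −3 overall charge gives an oxidation state of +3 for iridium.
Iridium is a group-9 element; Ir(III) is therefore d⁶.
The spin state decides the count: a 5d ion has a large Δₒ and is invariably low-spin.
An octahedral low-spin d⁶ ion is t₂g⁶e_g⁰, giving 0 unpaired electrons.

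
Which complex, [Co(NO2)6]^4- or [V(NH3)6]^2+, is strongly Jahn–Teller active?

[Co(NO2)6]^4-

[Co(NO2)6]^4-: Each nitro (N-bound nitrite) is −1; balancing the −4 overall charge requires Co(II). Cobalt is a group-9 element; Co(II) is therefore d⁷. Nitro (N-bound nitrite) is a strong-field ligand (high in the spectrochemical series) for a first-row metal, so the complex is low-spin. The t₂g⁶e_g¹ (low-spin) configuration has an unevenly filled e_g set; the Jahn–Teller theorem predicts a tetragonal distortion (typically axial elongation) to lift the degeneracy.
[V(NH3)6]^2+: Ligand charges: ammonia is neutral. With an overall charge of +2 the vanadium centre must be in the +2 oxidation state. V sits in group 5, so the d-electron count is 5 − 2 = 3. The d³ configuration leaves the e_g set evenly filled (or empty) — no strong Jahn–Teller driving force.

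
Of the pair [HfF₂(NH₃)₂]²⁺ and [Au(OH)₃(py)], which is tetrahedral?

For [HfF₂(NH₃)₂]²⁺: Summing ligand charges against the +2 overall charge gives an oxidation state of +4 for hafnium. Group 4 minus oxidation state 4 gives a d⁰ configuration. A d⁰ ion has no crystal-field stabilisation preference between square planar and tetrahedral, so four ligands adopt the sterically favoured tetrahedral geometry. → tetrahedral.
For [Au(OH)₃(py)]: Each hydroxide is −1; pyridine is neutral; balancing the 0 overall charge requires Au(III). Gold is a group-11 element; Au(III) is therefore d⁸. A 5d d⁸ ion has a large crystal-field splitting; square planar leaves the high-energy d_{x²−y²} orbital empty and maximises CFSE. → square planar.

[HfF₂(NH₃)₂]²⁺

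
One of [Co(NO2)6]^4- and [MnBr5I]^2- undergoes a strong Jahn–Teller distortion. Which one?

[Co(NO2)6]^4-

[Co(NO2)6]^4-: Each nitro (N-bound nitrite) is −1; balancing the −4 overall charge requires Co(II). Co sits in group 9, so the d-electron count is 9 − 2 = 7. Nitro (N-bound nitrite) is a strong-field ligand (high in the spectrochemical series) for a first-row metal, so the complex is low-spin. The t₂g⁶e_g¹ (low-spin) configuration has an unevenly filled e_g set; the Jahn–Teller theorem predicts a tetragonal distortion (typically axial elongation) to lift the degeneracy.
[MnBr5I]^2-: Each bromide is −1; each iodide is −1; balancing the −2 overall charge requires Mn(IV). Manganese is a group-7 element; Mn(IV) is therefore d³. The d³ configuration leaves the e_g set evenly filled (or empty) — no strong Jahn–Teller driving force.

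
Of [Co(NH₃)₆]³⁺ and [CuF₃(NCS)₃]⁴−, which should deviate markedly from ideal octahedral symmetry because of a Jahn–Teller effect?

[CuF₃(NCS)₃]⁴−

[Co(NH₃)₆]³⁺: Ammonia is neutral; balancing the +3 overall charge requires Co(III). Group 9 minus oxidation state 3 gives a d⁶ configuration. Co(III) has an exceptionally large octahedral splitting and is low-spin with essentially every ligand except fluoride. The d⁶ configuration leaves the e_g set evenly filled (or empty) — no strong Jahn–Teller driving force.
[CuF₃(NCS)₃]⁴−: Ligand charges: each fluoride is −1; each isothiocyanate is −1. With an overall charge of −4 the copper centre must be in the +2 oxidation state. Cu sits in group 11, so the d-electron count is 11 − 2 = 9. The t₂g⁶e_g³ configuration has an unevenly filled e_g set; the Jahn–Teller theorem predicts a tetragonal distortion (typically axial elongation) to lift the degeneracy.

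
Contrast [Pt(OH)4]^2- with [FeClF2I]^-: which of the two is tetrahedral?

For [Pt(OH)4]^2-: Summing ligand charges against the −2 overall charge gives an oxidation state of +2 for platinum. Pt sits in group 10, so the d-electron count is 10 − 2 = 8. A 5d d⁸ ion has a large crystal-field splitting; square planar leaves the high-energy d_{x²−y²} orbital empty and maximises CFSE. → square planar.
For [FeClF2I]^-: Each chloride is −1; each fluoride is −1; each iodide is −1; balancing the −1 overall charge requires Fe(III). Iron is a group-8 element; Fe(III) is therefore d⁵. A high-spin d⁵ ion has zero CFSE in either geometry, so four ligands adopt the sterically favoured tetrahedral geometry. → tetrahedral.

[FeClF2I]^-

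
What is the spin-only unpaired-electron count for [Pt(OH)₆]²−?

Summing ligand charges against the −2 overall charge gives an oxidation state of +4 for platinum.
Platinum is a group-10 element; Pt(IV) is therefore d⁶.
The spin state decides the count: a 5d ion has a large Δₒ and is invariably low-spin.
An octahedral low-spin d⁶ ion is t₂g⁶e_g⁰, giving 0 unpaired electrons.

0 unpaired electrons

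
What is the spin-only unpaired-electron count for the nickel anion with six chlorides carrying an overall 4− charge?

2 unpaired electrons

Each chloride is −1; balancing the −4 overall charge requires Ni(II).
Group 10 minus oxidation state 2 gives a d⁸ configuration.
In an octahedral field the d⁸ configuration is t₂g⁶e_g² (only one arrangement possible), giving 2 unpaired electrons.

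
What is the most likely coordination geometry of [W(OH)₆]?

Summing ligand charges against the 0 overall charge gives an oxidation state of +6 for tungsten.
W sits in group 6, so the d-electron count is 6 − 6 = 0.
With 6 monodentate ligands the coordination number is 6.
Six donors around a single metal centre give an octahedral coordination sphere.

octahedral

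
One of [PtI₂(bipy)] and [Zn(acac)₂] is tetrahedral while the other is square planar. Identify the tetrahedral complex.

For [PtI₂(bipy)]: Each iodide is −1; 2,2′-bipyridine is neutral; balancing the 0 overall charge requires Pt(II). Pt sits in group 10, so the d-electron count is 10 − 2 = 8. A 5d d⁸ ion has a large crystal-field splitting; square planar leaves the high-energy d_{x²−y²} orbital empty and maximises CFSE. → square planar.
For [Zn(acac)₂]: Each acetylacetonate is −1; balancing the 0 overall charge requires Zn(II). Zinc is a group-12 element; Zn(II) is therefore d¹⁰. A d¹⁰ ion has no crystal-field stabilisation preference between square planar and tetrahedral, so four ligands adopt the sterically favoured tetrahedral geometry. → tetrahedral.

[Zn(acac)₂]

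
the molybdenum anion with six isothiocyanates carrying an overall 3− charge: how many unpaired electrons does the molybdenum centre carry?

3 unpaired electrons

Each isothiocyanate is −1; balancing the −3 overall charge requires Mo(III).
Group 6 minus oxidation state 3 gives a d³ configuration.
In an octahedral field the d³ configuration is t₂g³e_g⁰ (only one arrangement possible), giving 3 unpaired electrons.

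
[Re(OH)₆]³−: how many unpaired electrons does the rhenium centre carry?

Summing ligand charges against the −3 overall charge gives an oxidation state of +3 for rhenium.
Re sits in group 7, so the d-electron count is 7 − 3 = 4.
The spin state decides the count: a 5d ion has a large Δₒ and is invariably low-spin.
An octahedral low-spin d⁴ ion is t₂g⁴e_g⁰, giving 2 unpaired electrons.

2 unpaired electrons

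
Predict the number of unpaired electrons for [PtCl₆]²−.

0

Ligand charges: each chloride is −1. With an overall charge of −2 the platinum centre must be in the +4 oxidation state.
Pt sits in group 10, so the d-electron count is 10 − 4 = 6.
The spin state decides the count: a 5d ion has a large Δₒ and is invariably low-spin.
An octahedral low-spin d⁶ ion is t₂g⁶e_g⁰, giving 0 unpaired electrons.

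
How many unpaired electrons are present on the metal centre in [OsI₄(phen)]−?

Summing ligand charges against the −1 overall charge gives an oxidation state of +3 for osmium.
Group 8 minus oxidation state 3 gives a d⁵ configuration.
Counting donor atoms: 4×iodide (monodentate) → 4 donors; 1×1,10-phenanthroline (bidentate) → 2 donors. Coordination number = 6.
The spin state decides the count: a 5d ion has a large Δₒ and is invariably low-spin.
An octahedral low-spin d⁵ ion is t₂g⁵e_g⁰, giving 1 unpaired electron.

1 unpaired electron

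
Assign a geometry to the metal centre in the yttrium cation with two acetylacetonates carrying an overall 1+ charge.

Each acetylacetonate is −1; balancing the +1 overall charge requires Y(III).
Yttrium is a group-3 element; Y(III) is therefore d⁰.
Counting donor atoms: 2×acetylacetonate (bidentate) → 4 donors. Coordination number = 4.
A d⁰ ion has no crystal-field stabilisation preference between square planar and tetrahedral, so four ligands adopt the sterically favoured tetrahedral geometry.

tetrahedral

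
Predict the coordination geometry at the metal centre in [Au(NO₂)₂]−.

linear

Summing ligand charges against the −1 overall charge gives an oxidation state of +1 for gold.
Group 11 minus oxidation state 1 gives a d¹⁰ configuration.
Coordination number: 2.
A d¹⁰ ion with only two ligands adopts a linear arrangement (sp hybridisation; no CFSE preference).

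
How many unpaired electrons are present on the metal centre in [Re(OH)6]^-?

2

Ligand charges: each hydroxide is −1. With an overall charge of −1 the rhenium centre must be in the +5 oxidation state.
Re sits in group 7, so the d-electron count is 7 − 5 = 2.
In an octahedral field the d² configuration is t₂g²e_g⁰ (only one arrangement possible), giving 2 unpaired electrons.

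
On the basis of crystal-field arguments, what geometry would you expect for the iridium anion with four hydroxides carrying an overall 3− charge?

Summing ligand charges against the −3 overall charge gives an oxidation state of +1 for iridium.
Group 9 minus oxidation state 1 gives a d⁸ configuration.
Coordination number: 4.
A 5d d⁸ ion has a large crystal-field splitting; square planar leaves the high-energy d_{x²−y²} orbital empty and maximises CFSE.

square planar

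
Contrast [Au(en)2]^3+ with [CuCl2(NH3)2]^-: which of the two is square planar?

[Au(en)2]^3+

For [Au(en)2]^3+: Ligand charges: ethylenediamine is neutral. With an overall charge of +3 the gold centre must be in the +3 oxidation state. Group 11 minus oxidation state 3 gives a d⁸ configuration. A 5d d⁸ ion has a large crystal-field splitting; square planar leaves the high-energy d_{x²−y²} orbital empty and maximises CFSE. → square planar.
For [CuCl2(NH3)2]^-: Summing ligand charges against the −1 overall charge gives an oxidation state of +1 for copper. Group 11 minus oxidation state 1 gives a d¹⁰ configuration. A d¹⁰ ion has no crystal-field stabilisation preference between square planar and tetrahedral, so four ligands adopt the sterically favoured tetrahedral geometry. → tetrahedral.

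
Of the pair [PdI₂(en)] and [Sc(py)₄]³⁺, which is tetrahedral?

[Sc(py)₄]³⁺

For [PdI₂(en)]: Ligand charges: each iodide is −1; ethylenediamine is neutral. With an overall charge of 0 the palladium centre must be in the +2 oxidation state. Pd sits in group 10, so the d-electron count is 10 − 2 = 8. A 4d d⁸ ion has a large crystal-field splitting; square planar leaves the high-energy d_{x²−y²} orbital empty and maximises CFSE. → square planar.
For [Sc(py)₄]³⁺: Pyridine is neutral; balancing the +3 overall charge requires Sc(III). Scandium is a group-3 element; Sc(III) is therefore d⁰. A d⁰ ion has no crystal-field stabilisation preference between square planar and tetrahedral, so four ligands adopt the sterically favoured tetrahedral geometry. → tetrahedral.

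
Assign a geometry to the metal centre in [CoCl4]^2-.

tetrahedral

Each chloride is −1; balancing the −2 overall charge requires Co(II).
Cobalt is a group-9 element; Co(II) is therefore d⁷.
With 4 monodentate ligands the coordination number is 4.
Chloride is a weak-field ligand.
For a high-spin 3d d⁷ ion with weak-field ligands the small Δₜ gives little square-planar CFSE advantage, so four ligands adopt the sterically favoured tetrahedral geometry.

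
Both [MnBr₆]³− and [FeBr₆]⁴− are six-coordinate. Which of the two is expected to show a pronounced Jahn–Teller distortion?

[MnBr₆]³−: Summing ligand charges against the −3 overall charge gives an oxidation state of +3 for manganese. Mn sits in group 7, so the d-electron count is 7 − 3 = 4. Bromide is a weak-field ligand for a first-row metal, so the complex is high-spin. The t₂g³e_g¹ (high-spin) configuration has an unevenly filled e_g set; the Jahn–Teller theorem predicts a tetragonal distortion (typically axial elongation) to lift the degeneracy.
[FeBr₆]⁴−: Summing ligand charges against the −4 overall charge gives an oxidation state of +2 for iron. Group 8 minus oxidation state 2 gives a d⁶ configuration. Bromide is a weak-field ligand for a first-row metal, so the complex is high-spin. The d⁶ configuration leaves the e_g set evenly filled (or empty) — no strong Jahn–Teller driving force.

[MnBr₆]³−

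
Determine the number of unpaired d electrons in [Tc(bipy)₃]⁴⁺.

Ligand charges: 2,2′-bipyridine is neutral. With an overall charge of +4 the technetium centre must be in the +4 oxidation state.
Tc sits in group 7, so the d-electron count is 7 − 4 = 3.
Counting donor atoms: 3×2,2′-bipyridine (bidentate) → 6 donors. Coordination number = 6.
In an octahedral field the d³ configuration is t₂g³e_g⁰ (only one arrangement possible), giving 3 unpaired electrons.

3 unpaired electrons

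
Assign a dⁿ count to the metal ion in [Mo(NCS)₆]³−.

d³

Ligand charges: each isothiocyanate is −1. With an overall charge of −3 the molybdenum centre must be in the +3 oxidation state.
Group 6 minus oxidation state 3 gives a d³ configuration.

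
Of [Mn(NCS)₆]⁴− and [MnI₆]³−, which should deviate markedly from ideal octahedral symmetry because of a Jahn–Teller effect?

[MnI₆]³−

[Mn(NCS)₆]⁴−: Ligand charges: each isothiocyanate is −1. With an overall charge of −4 the manganese centre must be in the +2 oxidation state. Mn sits in group 7, so the d-electron count is 7 − 2 = 5. Isothiocyanate is a weak-field ligand for a first-row metal, so the complex is high-spin. The d⁵ configuration leaves the e_g set evenly filled (or empty) — no strong Jahn–Teller driving force.
[MnI₆]³−: Summing ligand charges against the −3 overall charge gives an oxidation state of +3 for manganese. Mn sits in group 7, so the d-electron count is 7 − 3 = 4. Iodide is a weak-field ligand for a first-row metal, so the complex is high-spin. The t₂g³e_g¹ (high-spin) configuration has an unevenly filled e_g set; the Jahn–Teller theorem predicts a tetragonal distortion (typically axial elongation) to lift the degeneracy.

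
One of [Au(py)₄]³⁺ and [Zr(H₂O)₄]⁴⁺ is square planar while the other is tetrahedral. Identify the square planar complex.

[Au(py)₄]³⁺

For [Au(py)₄]³⁺: Summing ligand charges against the +3 overall charge gives an oxidation state of +3 for gold. Au sits in group 11, so the d-electron count is 11 − 3 = 8. A 5d d⁸ ion has a large crystal-field splitting; square planar leaves the high-energy d_{x²−y²} orbital empty and maximises CFSE. → square planar.
For [Zr(H₂O)₄]⁴⁺: Water is neutral; balancing the +4 overall charge requires Zr(IV). Group 4 minus oxidation state 4 gives a d⁰ configuration. A d⁰ ion has no crystal-field stabilisation preference between square planar and tetrahedral, so four ligands adopt the sterically favoured tetrahedral geometry. → tetrahedral.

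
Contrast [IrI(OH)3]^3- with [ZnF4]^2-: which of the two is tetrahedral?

For [IrI(OH)3]^3-: Summing ligand charges against the −3 overall charge gives an oxidation state of +1 for iridium. Group 9 minus oxidation state 1 gives a d⁸ configuration. A 5d d⁸ ion has a large crystal-field splitting; square planar leaves the high-energy d_{x²−y²} orbital empty and maximises CFSE. → square planar.
For [ZnF4]^2-: Ligand charges: each fluoride is −1. With an overall charge of −2 the zinc centre must be in the +2 oxidation state. Group 12 minus oxidation state 2 gives a d¹⁰ configuration. A d¹⁰ ion has no crystal-field stabilisation preference between square planar and tetrahedral, so four ligands adopt the sterically favoured tetrahedral geometry. → tetrahedral.

[ZnF4]^2-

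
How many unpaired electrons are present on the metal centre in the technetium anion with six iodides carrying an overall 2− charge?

Summing ligand charges against the −2 overall charge gives an oxidation state of +4 for technetium.
Group 7 minus oxidation state 4 gives a d³ configuration.
In an octahedral field the d³ configuration is t₂g³e_g⁰ (only one arrangement possible), giving 3 unpaired electrons.

3 unpaired electrons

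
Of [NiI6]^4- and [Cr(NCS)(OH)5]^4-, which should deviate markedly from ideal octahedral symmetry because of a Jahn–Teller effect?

[NiI6]^4-: Ligand charges: each iodide is −1. With an overall charge of −4 the nickel centre must be in the +2 oxidation state. Ni sits in group 10, so the d-electron count is 10 − 2 = 8. The d⁸ configuration leaves the e_g set evenly filled (or empty) — no strong Jahn–Teller driving force.
[Cr(NCS)(OH)5]^4-: Ligand charges: each isothiocyanate is −1; each hydroxide is −1. With an overall charge of −4 the chromium centre must be in the +2 oxidation state. Group 6 minus oxidation state 2 gives a d⁴ configuration. Hydroxide and isothiocyanate are weak-field ligands for a first-row metal, so the complex is high-spin. The t₂g³e_g¹ (high-spin) configuration has an unevenly filled e_g set; the Jahn–Teller theorem predicts a tetragonal distortion (typically axial elongation) to lift the degeneracy.

[Cr(NCS)(OH)5]^4-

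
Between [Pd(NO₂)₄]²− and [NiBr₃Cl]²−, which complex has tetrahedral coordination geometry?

[NiBr₃Cl]²−

For [Pd(NO₂)₄]²−: Each nitro (N-bound nitrite) is −1; balancing the −2 overall charge requires Pd(II). Pd sits in group 10, so the d-electron count is 10 − 2 = 8. A 4d d⁸ ion has a large crystal-field splitting; square planar leaves the high-energy d_{x²−y²} orbital empty and maximises CFSE. → square planar.
For [NiBr₃Cl]²−: Summing ligand charges against the −2 overall charge gives an oxidation state of +2 for nickel. Ni sits in group 10, so the d-electron count is 10 − 2 = 8. Bromide and chloride are weak-field ligands. With weak-field ligands the CFSE gain from square planar is small, so a 3d d⁸ ion takes the sterically preferred tetrahedral geometry. → tetrahedral.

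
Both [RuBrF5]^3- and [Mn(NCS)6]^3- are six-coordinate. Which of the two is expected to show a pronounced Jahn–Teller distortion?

[RuBrF5]^3-: Ligand charges: each bromide is −1; each fluoride is −1. With an overall charge of −3 the ruthenium centre must be in the +3 oxidation state. Ruthenium is a group-8 element; Ru(III) is therefore d⁵. A 4d ion has a large Δₒ and is invariably low-spin. The d⁵ configuration leaves the e_g set evenly filled (or empty) — no strong Jahn–Teller driving force.
[Mn(NCS)6]^3-: Summing ligand charges against the −3 overall charge gives an oxidation state of +3 for manganese. Group 7 minus oxidation state 3 gives a d⁴ configuration. Isothiocyanate is a weak-field ligand for a first-row metal, so the complex is high-spin. The t₂g³e_g¹ (high-spin) configuration has an unevenly filled e_g set; the Jahn–Teller theorem predicts a tetragonal distortion (typically axial elongation) to lift the degeneracy.

[Mn(NCS)6]^3-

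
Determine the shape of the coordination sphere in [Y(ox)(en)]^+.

tetrahedral

Ligand charges: each oxalate is −2; ethylenediamine is neutral. With an overall charge of +1 the yttrium centre must be in the +3 oxidation state.
Group 3 minus oxidation state 3 gives a d⁰ configuration.
Counting donor atoms: 1×oxalate (bidentate) → 2 donors; 1×ethylenediamine (bidentate) → 2 donors. Coordination number = 4.
A d⁰ ion has no crystal-field stabilisation preference between square planar and tetrahedral, so four ligands adopt the sterically favoured tetrahedral geometry.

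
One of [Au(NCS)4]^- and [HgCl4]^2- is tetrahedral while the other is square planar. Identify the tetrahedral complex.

For [Au(NCS)4]^-: Each isothiocyanate is −1; balancing the −1 overall charge requires Au(III). Au sits in group 11, so the d-electron count is 11 − 3 = 8. A 5d d⁸ ion has a large crystal-field splitting; square planar leaves the high-energy d_{x²−y²} orbital empty and maximises CFSE. → square planar.
For [HgCl4]^2-: Summing ligand charges against the −2 overall charge gives an oxidation state of +2 for mercury. Hg sits in group 12, so the d-electron count is 12 − 2 = 10. A d¹⁰ ion has no crystal-field stabilisation preference between square planar and tetrahedral, so four ligands adopt the sterically favoured tetrahedral geometry. → tetrahedral.

[HgCl4]^2-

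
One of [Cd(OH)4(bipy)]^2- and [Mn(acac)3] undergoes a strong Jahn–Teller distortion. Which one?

[Mn(acac)3]

[Cd(OH)4(bipy)]^2-: Each hydroxide is −1; 2,2′-bipyridine is neutral; balancing the −2 overall charge requires Cd(II). Cadmium is a group-12 element; Cd(II) is therefore d¹⁰. The d¹⁰ configuration leaves the e_g set evenly filled (or empty) — no strong Jahn–Teller driving force.
[Mn(acac)3]: Summing ligand charges against the 0 overall charge gives an oxidation state of +3 for manganese. Manganese is a group-7 element; Mn(III) is therefore d⁴. Acetylacetonate is a weak-field ligand for a first-row metal, so the complex is high-spin. The t₂g³e_g¹ (high-spin) configuration has an unevenly filled e_g set; the Jahn–Teller theorem predicts a tetragonal distortion (typically axial elongation) to lift the degeneracy.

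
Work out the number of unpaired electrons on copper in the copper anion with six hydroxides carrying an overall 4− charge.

1

Ligand charges: each hydroxide is −1. With an overall charge of −4 the copper centre must be in the +2 oxidation state.
Cu sits in group 11, so the d-electron count is 11 − 2 = 9.
In an octahedral field the d⁹ configuration is t₂g⁶e_g³ (only one arrangement possible), giving 1 unpaired electron.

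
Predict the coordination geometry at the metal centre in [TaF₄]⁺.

Each fluoride is −1; balancing the +1 overall charge requires Ta(V).
Group 5 minus oxidation state 5 gives a d⁰ configuration.
Coordination number: 4.
A d⁰ ion has no crystal-field stabilisation preference between square planar and tetrahedral, so four ligands adopt the sterically favoured tetrahedral geometry.

tetrahedral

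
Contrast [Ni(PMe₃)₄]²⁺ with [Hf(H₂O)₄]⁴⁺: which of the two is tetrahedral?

[Hf(H₂O)₄]⁴⁺

For [Ni(PMe₃)₄]²⁺: Summing ligand charges against the +2 overall charge gives an oxidation state of +2 for nickel. Ni sits in group 10, so the d-electron count is 10 − 2 = 8. Trimethylphosphine is a strong-field ligand (high in the spectrochemical series). A 3d d⁸ ion with strong-field ligands gains enough CFSE to favour square planar over tetrahedral. → square planar.
For [Hf(H₂O)₄]⁴⁺: Water is neutral; balancing the +4 overall charge requires Hf(IV). Hf sits in group 4, so the d-electron count is 4 − 4 = 0. A d⁰ ion has no crystal-field stabilisation preference between square planar and tetrahedral, so four ligands adopt the sterically favoured tetrahedral geometry. → tetrahedral.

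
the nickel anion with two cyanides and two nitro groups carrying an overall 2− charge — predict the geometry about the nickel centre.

square planar

Ligand charges: each cyanide is −1; each nitro (N-bound nitrite) is −1. With an overall charge of −2 the nickel centre must be in the +2 oxidation state.
Group 10 minus oxidation state 2 gives a d⁸ configuration.
With 4 monodentate ligands the coordination number is 4.
Cyanide and nitro (N-bound nitrite) are strong-field ligands (high in the spectrochemical series).
A 3d d⁸ ion with strong-field ligands gains enough CFSE to favour square planar over tetrahedral.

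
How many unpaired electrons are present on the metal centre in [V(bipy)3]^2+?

Ligand charges: 2,2′-bipyridine is neutral. With an overall charge of +2 the vanadium centre must be in the +2 oxidation state.
Group 5 minus oxidation state 2 gives a d³ configuration.
Counting donor atoms: 3×2,2′-bipyridine (bidentate) → 6 donors. Coordination number = 6.
In an octahedral field the d³ configuration is t₂g³e_g⁰ (only one arrangement possible), giving 3 unpaired electrons.

3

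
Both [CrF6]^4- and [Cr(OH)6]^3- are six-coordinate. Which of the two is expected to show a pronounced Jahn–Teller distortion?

[CrF6]^4-

[CrF6]^4-: Ligand charges: each fluoride is −1. With an overall charge of −4 the chromium centre must be in the +2 oxidation state. Chromium is a group-6 element; Cr(II) is therefore d⁴. Fluoride is a weak-field ligand for a first-row metal, so the complex is high-spin. The t₂g³e_g¹ (high-spin) configuration has an unevenly filled e_g set; the Jahn–Teller theorem predicts a tetragonal distortion (typically axial elongation) to lift the degeneracy.
[Cr(OH)6]^3-: Summing ligand charges against the −3 overall charge gives an oxidation state of +3 for chromium. Cr sits in group 6, so the d-electron count is 6 − 3 = 3. The d³ configuration leaves the e_g set evenly filled (or empty) — no strong Jahn–Teller driving force.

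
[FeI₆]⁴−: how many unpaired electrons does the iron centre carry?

4

Summing ligand charges against the −4 overall charge gives an oxidation state of +2 for iron.
Iron is a group-8 element; Fe(II) is therefore d⁶.
The spin state decides the count: Iodide is a weak-field ligand for a first-row metal, so the complex is high-spin.
An octahedral high-spin d⁶ ion is t₂g⁴e_g², giving 4 unpaired electrons.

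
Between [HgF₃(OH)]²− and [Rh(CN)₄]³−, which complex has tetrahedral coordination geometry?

[HgF₃(OH)]²−

For [HgF₃(OH)]²−: Each fluoride is −1; each hydroxide is −1; balancing the −2 overall charge requires Hg(II). Group 12 minus oxidation state 2 gives a d¹⁰ configuration. A d¹⁰ ion has no crystal-field stabilisation preference between square planar and tetrahedral, so four ligands adopt the sterically favoured tetrahedral geometry. → tetrahedral.
For [Rh(CN)₄]³−: Each cyanide is −1; balancing the −3 overall charge requires Rh(I). Group 9 minus oxidation state 1 gives a d⁸ configuration. A 4d d⁸ ion has a large crystal-field splitting; square planar leaves the high-energy d_{x²−y²} orbital empty and maximises CFSE. → square planar.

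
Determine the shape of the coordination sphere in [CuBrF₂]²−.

Summing ligand charges against the −2 overall charge gives an oxidation state of +1 for copper.
Copper is a group-11 element; Cu(I) is therefore d¹⁰.
With 3 monodentate ligands the coordination number is 3.
Three ligands around a d¹⁰ centre minimise repulsion in a trigonal-planar arrangement.

trigonal planar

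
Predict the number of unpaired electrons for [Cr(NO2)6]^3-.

3 unpaired electrons

Each nitro (N-bound nitrite) is −1; balancing the −3 overall charge requires Cr(III).
Chromium is a group-6 element; Cr(III) is therefore d³.
In an octahedral field the d³ configuration is t₂g³e_g⁰ (only one arrangement possible), giving 3 unpaired electrons.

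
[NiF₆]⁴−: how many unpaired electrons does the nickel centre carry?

Summing ligand charges against the −4 overall charge gives an oxidation state of +2 for nickel.
Group 10 minus oxidation state 2 gives a d⁸ configuration.
In an octahedral field the d⁸ configuration is t₂g⁶e_g² (only one arrangement possible), giving 2 unpaired electrons.

2 unpaired electrons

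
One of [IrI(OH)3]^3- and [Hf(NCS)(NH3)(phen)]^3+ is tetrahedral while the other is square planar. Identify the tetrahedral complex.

[Hf(NCS)(NH3)(phen)]^3+

For [IrI(OH)3]^3-: Ligand charges: each iodide is −1; each hydroxide is −1. With an overall charge of −3 the iridium centre must be in the +1 oxidation state. Group 9 minus oxidation state 1 gives a d⁸ configuration. A 5d d⁸ ion has a large crystal-field splitting; square planar leaves the high-energy d_{x²−y²} orbital empty and maximises CFSE. → square planar.
For [Hf(NCS)(NH3)(phen)]^3+: Each isothiocyanate is −1; ammonia is neutral; 1,10-phenanthroline is neutral; balancing the +3 overall charge requires Hf(IV). Hafnium is a group-4 element; Hf(IV) is therefore d⁰. A d⁰ ion has no crystal-field stabilisation preference between square planar and tetrahedral, so four ligands adopt the sterically favoured tetrahedral geometry. → tetrahedral.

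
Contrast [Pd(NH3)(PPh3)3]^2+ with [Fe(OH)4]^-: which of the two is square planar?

[Pd(NH3)(PPh3)3]^2+

For [Pd(NH3)(PPh3)3]^2+: Summing ligand charges against the +2 overall charge gives an oxidation state of +2 for palladium. Group 10 minus oxidation state 2 gives a d⁸ configuration. A 4d d⁸ ion has a large crystal-field splitting; square planar leaves the high-energy d_{x²−y²} orbital empty and maximises CFSE. → square planar.
For [Fe(OH)4]^-: Each hydroxide is −1; balancing the −1 overall charge requires Fe(III). Fe sits in group 8, so the d-electron count is 8 − 3 = 5. A high-spin d⁵ ion has zero CFSE in either geometry, so four ligands adopt the sterically favoured tetrahedral geometry. → tetrahedral.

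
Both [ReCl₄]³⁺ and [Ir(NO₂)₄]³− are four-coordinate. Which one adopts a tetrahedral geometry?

[ReCl₄]³⁺

For [ReCl₄]³⁺: Summing ligand charges against the +3 overall charge gives an oxidation state of +7 for rhenium. Re sits in group 7, so the d-electron count is 7 − 7 = 0. A d⁰ ion has no crystal-field stabilisation preference between square planar and tetrahedral, so four ligands adopt the sterically favoured tetrahedral geometry. → tetrahedral.
For [Ir(NO₂)₄]³−: Ligand charges: each nitro (N-bound nitrite) is −1. With an overall charge of −3 the iridium centre must be in the +1 oxidation state. Ir sits in group 9, so the d-electron count is 9 − 1 = 8. A 5d d⁸ ion has a large crystal-field splitting; square planar leaves the high-energy d_{x²−y²} orbital empty and maximises CFSE. → square planar.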